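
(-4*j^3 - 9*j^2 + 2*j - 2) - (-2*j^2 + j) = -4*j^3 - 7*j^2 + j - 2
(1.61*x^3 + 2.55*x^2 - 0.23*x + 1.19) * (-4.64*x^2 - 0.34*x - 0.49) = -7.4704*x^5 - 12.3794*x^4 - 0.5887*x^3 - 6.6929*x^2 - 0.2919*x - 0.5831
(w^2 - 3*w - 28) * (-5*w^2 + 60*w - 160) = -5*w^4 + 75*w^3 - 200*w^2 - 1200*w + 4480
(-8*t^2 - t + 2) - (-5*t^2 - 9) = -3*t^2 - t + 11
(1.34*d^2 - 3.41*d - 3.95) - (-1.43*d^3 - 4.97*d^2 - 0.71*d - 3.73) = 1.43*d^3 + 6.31*d^2 - 2.7*d - 0.22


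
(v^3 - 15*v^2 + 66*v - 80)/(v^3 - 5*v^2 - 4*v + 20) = (v - 8)/(v + 2)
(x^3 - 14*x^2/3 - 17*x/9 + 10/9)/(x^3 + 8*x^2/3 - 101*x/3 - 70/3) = (x - 1/3)/(x + 7)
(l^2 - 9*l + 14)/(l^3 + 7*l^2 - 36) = (l - 7)/(l^2 + 9*l + 18)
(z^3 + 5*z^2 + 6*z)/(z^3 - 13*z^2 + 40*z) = (z^2 + 5*z + 6)/(z^2 - 13*z + 40)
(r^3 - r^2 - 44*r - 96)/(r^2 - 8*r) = r + 7 + 12/r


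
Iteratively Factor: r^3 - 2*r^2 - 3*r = (r + 1)*(r^2 - 3*r) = r*(r + 1)*(r - 3)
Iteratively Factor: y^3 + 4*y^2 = (y + 4)*(y^2) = y*(y + 4)*(y)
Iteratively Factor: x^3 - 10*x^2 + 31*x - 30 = (x - 3)*(x^2 - 7*x + 10) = (x - 3)*(x - 2)*(x - 5)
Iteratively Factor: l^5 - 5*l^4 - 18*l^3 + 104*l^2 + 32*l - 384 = (l - 3)*(l^4 - 2*l^3 - 24*l^2 + 32*l + 128) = (l - 3)*(l + 4)*(l^3 - 6*l^2 + 32) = (l - 3)*(l + 2)*(l + 4)*(l^2 - 8*l + 16) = (l - 4)*(l - 3)*(l + 2)*(l + 4)*(l - 4)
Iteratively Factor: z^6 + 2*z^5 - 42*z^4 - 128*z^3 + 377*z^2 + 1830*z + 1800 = (z - 5)*(z^5 + 7*z^4 - 7*z^3 - 163*z^2 - 438*z - 360) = (z - 5)*(z + 2)*(z^4 + 5*z^3 - 17*z^2 - 129*z - 180) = (z - 5)*(z + 2)*(z + 3)*(z^3 + 2*z^2 - 23*z - 60) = (z - 5)*(z + 2)*(z + 3)*(z + 4)*(z^2 - 2*z - 15) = (z - 5)^2*(z + 2)*(z + 3)*(z + 4)*(z + 3)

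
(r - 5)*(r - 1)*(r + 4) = r^3 - 2*r^2 - 19*r + 20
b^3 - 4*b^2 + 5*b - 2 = (b - 2)*(b - 1)^2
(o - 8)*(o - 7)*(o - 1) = o^3 - 16*o^2 + 71*o - 56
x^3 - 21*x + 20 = (x - 4)*(x - 1)*(x + 5)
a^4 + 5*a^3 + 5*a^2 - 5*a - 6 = (a - 1)*(a + 1)*(a + 2)*(a + 3)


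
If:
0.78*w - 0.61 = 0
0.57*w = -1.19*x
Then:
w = 0.78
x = -0.37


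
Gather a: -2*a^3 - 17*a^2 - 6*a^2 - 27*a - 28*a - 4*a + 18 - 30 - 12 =-2*a^3 - 23*a^2 - 59*a - 24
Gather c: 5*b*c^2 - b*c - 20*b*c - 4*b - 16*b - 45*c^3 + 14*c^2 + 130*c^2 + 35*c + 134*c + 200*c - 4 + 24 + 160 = -20*b - 45*c^3 + c^2*(5*b + 144) + c*(369 - 21*b) + 180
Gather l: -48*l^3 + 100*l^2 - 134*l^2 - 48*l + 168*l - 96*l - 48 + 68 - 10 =-48*l^3 - 34*l^2 + 24*l + 10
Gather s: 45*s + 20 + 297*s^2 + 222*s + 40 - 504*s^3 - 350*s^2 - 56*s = -504*s^3 - 53*s^2 + 211*s + 60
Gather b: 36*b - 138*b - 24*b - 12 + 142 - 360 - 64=-126*b - 294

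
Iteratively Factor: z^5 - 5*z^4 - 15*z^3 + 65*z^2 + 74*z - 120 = (z - 4)*(z^4 - z^3 - 19*z^2 - 11*z + 30) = (z - 5)*(z - 4)*(z^3 + 4*z^2 + z - 6) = (z - 5)*(z - 4)*(z + 2)*(z^2 + 2*z - 3) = (z - 5)*(z - 4)*(z + 2)*(z + 3)*(z - 1)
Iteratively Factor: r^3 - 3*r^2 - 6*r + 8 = (r - 1)*(r^2 - 2*r - 8) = (r - 1)*(r + 2)*(r - 4)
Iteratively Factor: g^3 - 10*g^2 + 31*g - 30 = (g - 2)*(g^2 - 8*g + 15) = (g - 3)*(g - 2)*(g - 5)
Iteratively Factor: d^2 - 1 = (d - 1)*(d + 1)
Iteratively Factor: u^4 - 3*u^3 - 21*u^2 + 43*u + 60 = (u + 1)*(u^3 - 4*u^2 - 17*u + 60) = (u - 3)*(u + 1)*(u^2 - u - 20) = (u - 5)*(u - 3)*(u + 1)*(u + 4)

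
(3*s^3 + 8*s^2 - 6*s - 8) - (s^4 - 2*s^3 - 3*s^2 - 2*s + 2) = -s^4 + 5*s^3 + 11*s^2 - 4*s - 10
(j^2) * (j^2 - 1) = j^4 - j^2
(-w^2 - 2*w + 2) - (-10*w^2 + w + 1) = 9*w^2 - 3*w + 1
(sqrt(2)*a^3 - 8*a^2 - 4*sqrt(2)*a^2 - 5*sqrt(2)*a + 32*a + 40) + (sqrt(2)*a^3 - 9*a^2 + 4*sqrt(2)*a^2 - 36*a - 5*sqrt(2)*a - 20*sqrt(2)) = 2*sqrt(2)*a^3 - 17*a^2 - 10*sqrt(2)*a - 4*a - 20*sqrt(2) + 40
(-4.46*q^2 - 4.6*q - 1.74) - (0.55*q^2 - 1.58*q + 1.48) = -5.01*q^2 - 3.02*q - 3.22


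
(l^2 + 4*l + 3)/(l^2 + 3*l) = (l + 1)/l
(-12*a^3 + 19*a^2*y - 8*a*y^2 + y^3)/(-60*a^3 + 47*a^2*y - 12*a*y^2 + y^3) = (-a + y)/(-5*a + y)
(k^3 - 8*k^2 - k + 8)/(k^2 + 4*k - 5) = (k^2 - 7*k - 8)/(k + 5)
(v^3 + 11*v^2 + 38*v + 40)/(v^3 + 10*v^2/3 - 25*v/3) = 3*(v^2 + 6*v + 8)/(v*(3*v - 5))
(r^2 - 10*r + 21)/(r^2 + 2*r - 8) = (r^2 - 10*r + 21)/(r^2 + 2*r - 8)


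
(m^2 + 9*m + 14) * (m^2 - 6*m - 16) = m^4 + 3*m^3 - 56*m^2 - 228*m - 224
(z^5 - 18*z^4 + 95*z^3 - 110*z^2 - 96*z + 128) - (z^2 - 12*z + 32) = z^5 - 18*z^4 + 95*z^3 - 111*z^2 - 84*z + 96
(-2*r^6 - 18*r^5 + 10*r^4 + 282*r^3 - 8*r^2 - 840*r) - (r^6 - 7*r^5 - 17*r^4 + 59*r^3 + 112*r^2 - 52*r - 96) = -3*r^6 - 11*r^5 + 27*r^4 + 223*r^3 - 120*r^2 - 788*r + 96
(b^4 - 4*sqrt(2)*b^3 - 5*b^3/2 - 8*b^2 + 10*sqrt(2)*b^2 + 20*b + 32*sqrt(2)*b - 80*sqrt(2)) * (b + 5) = b^5 - 4*sqrt(2)*b^4 + 5*b^4/2 - 41*b^3/2 - 10*sqrt(2)*b^3 - 20*b^2 + 82*sqrt(2)*b^2 + 100*b + 80*sqrt(2)*b - 400*sqrt(2)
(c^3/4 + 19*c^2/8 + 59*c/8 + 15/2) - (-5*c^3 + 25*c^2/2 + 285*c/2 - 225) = 21*c^3/4 - 81*c^2/8 - 1081*c/8 + 465/2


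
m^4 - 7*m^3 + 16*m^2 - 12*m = m*(m - 3)*(m - 2)^2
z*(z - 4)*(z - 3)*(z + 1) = z^4 - 6*z^3 + 5*z^2 + 12*z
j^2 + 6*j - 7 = (j - 1)*(j + 7)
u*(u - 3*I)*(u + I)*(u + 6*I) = u^4 + 4*I*u^3 + 15*u^2 + 18*I*u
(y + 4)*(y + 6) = y^2 + 10*y + 24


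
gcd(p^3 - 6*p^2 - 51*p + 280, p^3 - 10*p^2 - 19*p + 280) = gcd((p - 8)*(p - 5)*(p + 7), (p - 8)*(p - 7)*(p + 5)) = p - 8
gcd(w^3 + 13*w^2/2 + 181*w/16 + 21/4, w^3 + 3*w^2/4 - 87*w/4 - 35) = w^2 + 23*w/4 + 7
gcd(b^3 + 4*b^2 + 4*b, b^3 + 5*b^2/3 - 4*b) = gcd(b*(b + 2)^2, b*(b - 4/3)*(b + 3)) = b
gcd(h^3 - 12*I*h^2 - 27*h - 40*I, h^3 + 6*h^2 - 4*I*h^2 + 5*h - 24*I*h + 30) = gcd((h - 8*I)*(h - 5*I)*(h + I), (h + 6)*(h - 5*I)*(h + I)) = h^2 - 4*I*h + 5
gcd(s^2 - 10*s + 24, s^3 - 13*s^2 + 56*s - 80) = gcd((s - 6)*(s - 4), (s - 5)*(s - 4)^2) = s - 4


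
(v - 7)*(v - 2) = v^2 - 9*v + 14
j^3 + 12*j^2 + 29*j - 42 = (j - 1)*(j + 6)*(j + 7)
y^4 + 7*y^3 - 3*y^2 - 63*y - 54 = (y - 3)*(y + 1)*(y + 3)*(y + 6)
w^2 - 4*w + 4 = (w - 2)^2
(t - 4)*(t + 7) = t^2 + 3*t - 28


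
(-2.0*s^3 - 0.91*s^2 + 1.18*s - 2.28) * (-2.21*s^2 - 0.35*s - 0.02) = 4.42*s^5 + 2.7111*s^4 - 2.2493*s^3 + 4.644*s^2 + 0.7744*s + 0.0456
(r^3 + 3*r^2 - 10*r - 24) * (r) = r^4 + 3*r^3 - 10*r^2 - 24*r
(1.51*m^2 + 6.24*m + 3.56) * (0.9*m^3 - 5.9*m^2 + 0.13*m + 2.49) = 1.359*m^5 - 3.293*m^4 - 33.4157*m^3 - 16.4329*m^2 + 16.0004*m + 8.8644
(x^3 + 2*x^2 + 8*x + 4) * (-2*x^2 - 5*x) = -2*x^5 - 9*x^4 - 26*x^3 - 48*x^2 - 20*x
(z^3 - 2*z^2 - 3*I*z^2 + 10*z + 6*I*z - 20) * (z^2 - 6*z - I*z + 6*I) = z^5 - 8*z^4 - 4*I*z^4 + 19*z^3 + 32*I*z^3 - 56*z^2 - 58*I*z^2 + 84*z + 80*I*z - 120*I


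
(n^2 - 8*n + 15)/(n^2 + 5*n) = (n^2 - 8*n + 15)/(n*(n + 5))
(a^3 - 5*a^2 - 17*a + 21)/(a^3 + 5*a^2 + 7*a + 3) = (a^2 - 8*a + 7)/(a^2 + 2*a + 1)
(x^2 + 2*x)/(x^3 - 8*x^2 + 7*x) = (x + 2)/(x^2 - 8*x + 7)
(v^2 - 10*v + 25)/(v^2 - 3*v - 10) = (v - 5)/(v + 2)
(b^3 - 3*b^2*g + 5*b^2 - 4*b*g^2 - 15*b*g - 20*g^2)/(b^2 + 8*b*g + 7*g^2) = (b^2 - 4*b*g + 5*b - 20*g)/(b + 7*g)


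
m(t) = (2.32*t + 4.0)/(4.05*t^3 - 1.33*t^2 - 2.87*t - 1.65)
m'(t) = (2.32*t + 4.0)*(-12.15*t^2 + 2.66*t + 2.87)/(4.05*t^3 - 1.33*t^2 - 2.87*t - 1.65)^2 + 2.32/(4.05*t^3 - 1.33*t^2 - 2.87*t - 1.65)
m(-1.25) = -0.14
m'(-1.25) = -0.62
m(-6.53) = 0.01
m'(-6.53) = 0.00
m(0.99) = -3.38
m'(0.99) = -12.84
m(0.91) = -2.64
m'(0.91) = -6.46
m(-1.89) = 0.01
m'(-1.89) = -0.06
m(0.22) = -1.96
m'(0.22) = 1.43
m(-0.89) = -0.64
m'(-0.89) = -2.73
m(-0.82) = -0.87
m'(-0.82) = -3.63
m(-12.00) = 0.00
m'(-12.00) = 0.00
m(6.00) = 0.02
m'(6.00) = -0.01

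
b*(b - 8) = b^2 - 8*b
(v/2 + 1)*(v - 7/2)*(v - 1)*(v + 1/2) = v^4/2 - v^3 - 27*v^2/8 + 17*v/8 + 7/4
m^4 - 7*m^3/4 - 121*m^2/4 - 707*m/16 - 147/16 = (m - 7)*(m + 1/4)*(m + 3/2)*(m + 7/2)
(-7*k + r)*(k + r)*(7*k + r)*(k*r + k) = -49*k^4*r - 49*k^4 - 49*k^3*r^2 - 49*k^3*r + k^2*r^3 + k^2*r^2 + k*r^4 + k*r^3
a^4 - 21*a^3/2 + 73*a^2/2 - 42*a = a*(a - 4)*(a - 7/2)*(a - 3)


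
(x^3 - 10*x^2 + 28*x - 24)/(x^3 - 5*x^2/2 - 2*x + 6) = 2*(x - 6)/(2*x + 3)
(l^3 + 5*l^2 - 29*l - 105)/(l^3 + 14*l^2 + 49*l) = (l^2 - 2*l - 15)/(l*(l + 7))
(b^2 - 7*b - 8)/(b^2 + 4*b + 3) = (b - 8)/(b + 3)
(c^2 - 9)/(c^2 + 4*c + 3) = (c - 3)/(c + 1)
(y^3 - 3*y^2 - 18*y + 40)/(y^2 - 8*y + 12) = (y^2 - y - 20)/(y - 6)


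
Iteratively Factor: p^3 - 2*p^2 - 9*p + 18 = (p - 2)*(p^2 - 9) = (p - 3)*(p - 2)*(p + 3)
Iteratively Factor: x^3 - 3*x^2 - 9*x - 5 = (x + 1)*(x^2 - 4*x - 5) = (x + 1)^2*(x - 5)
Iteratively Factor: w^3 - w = (w + 1)*(w^2 - w) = w*(w + 1)*(w - 1)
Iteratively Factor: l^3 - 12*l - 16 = (l - 4)*(l^2 + 4*l + 4) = (l - 4)*(l + 2)*(l + 2)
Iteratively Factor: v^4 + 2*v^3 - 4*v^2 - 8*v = (v - 2)*(v^3 + 4*v^2 + 4*v) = (v - 2)*(v + 2)*(v^2 + 2*v) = (v - 2)*(v + 2)^2*(v)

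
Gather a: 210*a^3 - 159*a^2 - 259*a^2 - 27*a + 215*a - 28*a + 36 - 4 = 210*a^3 - 418*a^2 + 160*a + 32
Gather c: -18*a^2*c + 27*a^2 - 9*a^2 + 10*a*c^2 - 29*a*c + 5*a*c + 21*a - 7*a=18*a^2 + 10*a*c^2 + 14*a + c*(-18*a^2 - 24*a)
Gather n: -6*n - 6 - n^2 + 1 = -n^2 - 6*n - 5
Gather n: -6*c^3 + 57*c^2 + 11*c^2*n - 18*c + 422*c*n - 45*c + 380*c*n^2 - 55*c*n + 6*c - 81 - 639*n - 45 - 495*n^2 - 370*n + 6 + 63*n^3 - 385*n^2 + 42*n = -6*c^3 + 57*c^2 - 57*c + 63*n^3 + n^2*(380*c - 880) + n*(11*c^2 + 367*c - 967) - 120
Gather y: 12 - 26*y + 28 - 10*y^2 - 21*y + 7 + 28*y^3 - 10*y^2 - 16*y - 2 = 28*y^3 - 20*y^2 - 63*y + 45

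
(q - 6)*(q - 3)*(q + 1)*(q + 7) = q^4 - q^3 - 47*q^2 + 81*q + 126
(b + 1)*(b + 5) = b^2 + 6*b + 5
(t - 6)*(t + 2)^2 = t^3 - 2*t^2 - 20*t - 24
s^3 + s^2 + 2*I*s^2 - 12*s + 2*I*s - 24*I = (s - 3)*(s + 4)*(s + 2*I)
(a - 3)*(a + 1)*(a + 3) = a^3 + a^2 - 9*a - 9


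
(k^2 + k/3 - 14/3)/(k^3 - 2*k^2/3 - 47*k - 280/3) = (k - 2)/(k^2 - 3*k - 40)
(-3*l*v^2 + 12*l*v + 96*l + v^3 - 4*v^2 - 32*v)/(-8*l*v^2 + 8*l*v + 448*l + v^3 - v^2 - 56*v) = (-3*l*v - 12*l + v^2 + 4*v)/(-8*l*v - 56*l + v^2 + 7*v)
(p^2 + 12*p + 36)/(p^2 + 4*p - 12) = (p + 6)/(p - 2)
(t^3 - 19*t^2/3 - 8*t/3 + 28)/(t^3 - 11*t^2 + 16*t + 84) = (t - 7/3)/(t - 7)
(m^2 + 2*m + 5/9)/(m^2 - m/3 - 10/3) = (m + 1/3)/(m - 2)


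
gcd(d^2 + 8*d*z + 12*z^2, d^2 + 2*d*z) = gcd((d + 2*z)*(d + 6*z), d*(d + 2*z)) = d + 2*z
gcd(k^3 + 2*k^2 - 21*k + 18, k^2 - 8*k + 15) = k - 3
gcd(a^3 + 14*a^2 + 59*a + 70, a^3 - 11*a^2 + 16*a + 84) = a + 2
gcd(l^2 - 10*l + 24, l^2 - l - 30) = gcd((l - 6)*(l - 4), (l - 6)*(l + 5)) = l - 6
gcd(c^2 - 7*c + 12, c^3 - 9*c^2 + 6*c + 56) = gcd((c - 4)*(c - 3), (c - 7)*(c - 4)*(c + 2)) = c - 4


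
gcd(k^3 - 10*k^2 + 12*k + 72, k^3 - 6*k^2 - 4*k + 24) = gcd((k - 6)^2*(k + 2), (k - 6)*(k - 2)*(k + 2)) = k^2 - 4*k - 12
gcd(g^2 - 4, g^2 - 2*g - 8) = g + 2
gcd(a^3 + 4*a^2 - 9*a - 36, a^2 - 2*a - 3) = a - 3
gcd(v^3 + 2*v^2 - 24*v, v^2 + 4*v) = v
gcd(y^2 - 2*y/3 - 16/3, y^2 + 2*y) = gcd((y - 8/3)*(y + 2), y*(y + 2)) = y + 2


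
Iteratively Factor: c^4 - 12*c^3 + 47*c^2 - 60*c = (c)*(c^3 - 12*c^2 + 47*c - 60) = c*(c - 5)*(c^2 - 7*c + 12) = c*(c - 5)*(c - 4)*(c - 3)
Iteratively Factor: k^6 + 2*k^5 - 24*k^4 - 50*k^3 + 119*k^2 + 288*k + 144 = (k + 3)*(k^5 - k^4 - 21*k^3 + 13*k^2 + 80*k + 48) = (k - 3)*(k + 3)*(k^4 + 2*k^3 - 15*k^2 - 32*k - 16) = (k - 3)*(k + 1)*(k + 3)*(k^3 + k^2 - 16*k - 16) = (k - 4)*(k - 3)*(k + 1)*(k + 3)*(k^2 + 5*k + 4) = (k - 4)*(k - 3)*(k + 1)^2*(k + 3)*(k + 4)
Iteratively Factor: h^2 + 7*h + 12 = (h + 3)*(h + 4)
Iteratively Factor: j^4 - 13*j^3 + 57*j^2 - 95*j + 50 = (j - 5)*(j^3 - 8*j^2 + 17*j - 10) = (j - 5)^2*(j^2 - 3*j + 2) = (j - 5)^2*(j - 2)*(j - 1)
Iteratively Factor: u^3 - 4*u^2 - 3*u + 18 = (u - 3)*(u^2 - u - 6) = (u - 3)^2*(u + 2)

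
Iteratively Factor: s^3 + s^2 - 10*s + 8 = (s + 4)*(s^2 - 3*s + 2) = (s - 2)*(s + 4)*(s - 1)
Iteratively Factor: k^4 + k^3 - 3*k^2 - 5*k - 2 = (k - 2)*(k^3 + 3*k^2 + 3*k + 1) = (k - 2)*(k + 1)*(k^2 + 2*k + 1) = (k - 2)*(k + 1)^2*(k + 1)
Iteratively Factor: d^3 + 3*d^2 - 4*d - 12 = (d + 2)*(d^2 + d - 6) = (d - 2)*(d + 2)*(d + 3)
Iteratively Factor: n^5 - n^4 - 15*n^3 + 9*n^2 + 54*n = (n + 3)*(n^4 - 4*n^3 - 3*n^2 + 18*n) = (n - 3)*(n + 3)*(n^3 - n^2 - 6*n) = (n - 3)*(n + 2)*(n + 3)*(n^2 - 3*n) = n*(n - 3)*(n + 2)*(n + 3)*(n - 3)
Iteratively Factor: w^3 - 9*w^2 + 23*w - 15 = (w - 1)*(w^2 - 8*w + 15) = (w - 5)*(w - 1)*(w - 3)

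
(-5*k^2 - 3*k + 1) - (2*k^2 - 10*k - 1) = -7*k^2 + 7*k + 2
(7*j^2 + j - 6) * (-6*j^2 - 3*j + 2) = -42*j^4 - 27*j^3 + 47*j^2 + 20*j - 12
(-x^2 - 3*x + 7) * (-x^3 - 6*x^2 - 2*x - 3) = x^5 + 9*x^4 + 13*x^3 - 33*x^2 - 5*x - 21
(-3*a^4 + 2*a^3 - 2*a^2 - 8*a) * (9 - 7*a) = 21*a^5 - 41*a^4 + 32*a^3 + 38*a^2 - 72*a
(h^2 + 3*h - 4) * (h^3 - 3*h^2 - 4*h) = h^5 - 17*h^3 + 16*h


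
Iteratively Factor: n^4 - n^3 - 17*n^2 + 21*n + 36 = (n + 4)*(n^3 - 5*n^2 + 3*n + 9) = (n + 1)*(n + 4)*(n^2 - 6*n + 9) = (n - 3)*(n + 1)*(n + 4)*(n - 3)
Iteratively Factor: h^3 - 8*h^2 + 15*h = (h - 3)*(h^2 - 5*h) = h*(h - 3)*(h - 5)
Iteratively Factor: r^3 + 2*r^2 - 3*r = (r)*(r^2 + 2*r - 3) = r*(r + 3)*(r - 1)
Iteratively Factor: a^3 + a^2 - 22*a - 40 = (a - 5)*(a^2 + 6*a + 8) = (a - 5)*(a + 2)*(a + 4)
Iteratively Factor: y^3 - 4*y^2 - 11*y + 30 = (y - 5)*(y^2 + y - 6) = (y - 5)*(y + 3)*(y - 2)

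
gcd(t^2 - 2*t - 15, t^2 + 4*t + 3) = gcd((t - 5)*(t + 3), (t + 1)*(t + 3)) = t + 3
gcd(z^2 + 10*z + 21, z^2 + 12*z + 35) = z + 7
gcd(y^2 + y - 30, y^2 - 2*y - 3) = 1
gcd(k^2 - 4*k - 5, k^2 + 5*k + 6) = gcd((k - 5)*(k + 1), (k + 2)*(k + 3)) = 1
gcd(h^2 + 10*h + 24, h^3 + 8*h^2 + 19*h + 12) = h + 4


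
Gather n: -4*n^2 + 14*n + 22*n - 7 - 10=-4*n^2 + 36*n - 17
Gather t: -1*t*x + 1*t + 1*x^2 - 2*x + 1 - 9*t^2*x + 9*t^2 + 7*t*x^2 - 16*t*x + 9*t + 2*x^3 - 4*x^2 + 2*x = t^2*(9 - 9*x) + t*(7*x^2 - 17*x + 10) + 2*x^3 - 3*x^2 + 1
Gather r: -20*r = -20*r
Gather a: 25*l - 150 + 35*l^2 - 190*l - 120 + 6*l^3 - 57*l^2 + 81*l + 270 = 6*l^3 - 22*l^2 - 84*l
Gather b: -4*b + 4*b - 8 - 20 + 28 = 0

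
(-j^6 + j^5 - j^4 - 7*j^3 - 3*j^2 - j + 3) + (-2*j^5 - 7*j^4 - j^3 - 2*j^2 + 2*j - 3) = -j^6 - j^5 - 8*j^4 - 8*j^3 - 5*j^2 + j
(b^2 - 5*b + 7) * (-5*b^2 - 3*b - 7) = -5*b^4 + 22*b^3 - 27*b^2 + 14*b - 49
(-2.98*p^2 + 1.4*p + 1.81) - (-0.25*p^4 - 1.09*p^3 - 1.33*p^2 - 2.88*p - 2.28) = 0.25*p^4 + 1.09*p^3 - 1.65*p^2 + 4.28*p + 4.09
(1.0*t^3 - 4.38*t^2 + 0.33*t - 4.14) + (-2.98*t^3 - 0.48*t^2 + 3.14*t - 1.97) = -1.98*t^3 - 4.86*t^2 + 3.47*t - 6.11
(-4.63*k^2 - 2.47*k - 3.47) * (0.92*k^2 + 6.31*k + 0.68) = -4.2596*k^4 - 31.4877*k^3 - 21.9265*k^2 - 23.5753*k - 2.3596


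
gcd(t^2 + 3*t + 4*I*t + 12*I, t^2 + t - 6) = t + 3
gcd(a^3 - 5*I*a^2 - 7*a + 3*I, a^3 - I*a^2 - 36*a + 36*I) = a - I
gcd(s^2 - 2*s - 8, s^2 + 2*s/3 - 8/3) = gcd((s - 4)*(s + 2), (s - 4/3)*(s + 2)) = s + 2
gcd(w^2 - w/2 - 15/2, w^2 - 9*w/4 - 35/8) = 1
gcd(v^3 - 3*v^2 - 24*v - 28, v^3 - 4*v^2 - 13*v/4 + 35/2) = v + 2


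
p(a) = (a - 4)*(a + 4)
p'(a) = 2*a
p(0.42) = -15.82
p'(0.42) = 0.84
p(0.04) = -16.00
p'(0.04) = 0.08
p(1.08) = -14.83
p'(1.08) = 2.16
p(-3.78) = -1.71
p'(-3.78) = -7.56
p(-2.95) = -7.30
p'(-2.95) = -5.90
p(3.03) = -6.82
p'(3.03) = 6.06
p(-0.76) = -15.42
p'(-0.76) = -1.52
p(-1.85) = -12.58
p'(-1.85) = -3.70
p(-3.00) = -7.00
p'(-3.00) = -6.00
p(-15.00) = 209.00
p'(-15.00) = -30.00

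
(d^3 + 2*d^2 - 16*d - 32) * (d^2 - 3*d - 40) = d^5 - d^4 - 62*d^3 - 64*d^2 + 736*d + 1280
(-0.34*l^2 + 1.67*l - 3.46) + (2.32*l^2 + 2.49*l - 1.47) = 1.98*l^2 + 4.16*l - 4.93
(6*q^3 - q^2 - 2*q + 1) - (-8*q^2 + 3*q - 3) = 6*q^3 + 7*q^2 - 5*q + 4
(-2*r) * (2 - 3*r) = 6*r^2 - 4*r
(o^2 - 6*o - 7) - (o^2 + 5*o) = -11*o - 7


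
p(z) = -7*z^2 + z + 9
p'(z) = 1 - 14*z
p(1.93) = -15.14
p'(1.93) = -26.02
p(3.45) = -70.87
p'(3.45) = -47.30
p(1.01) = 2.87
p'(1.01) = -13.14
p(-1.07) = -0.08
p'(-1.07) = 15.98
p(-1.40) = -6.12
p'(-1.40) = 20.60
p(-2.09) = -23.67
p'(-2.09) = 30.26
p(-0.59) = 5.97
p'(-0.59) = 9.26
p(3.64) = -80.11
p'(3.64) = -49.96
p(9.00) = -549.00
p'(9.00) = -125.00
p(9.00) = -549.00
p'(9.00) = -125.00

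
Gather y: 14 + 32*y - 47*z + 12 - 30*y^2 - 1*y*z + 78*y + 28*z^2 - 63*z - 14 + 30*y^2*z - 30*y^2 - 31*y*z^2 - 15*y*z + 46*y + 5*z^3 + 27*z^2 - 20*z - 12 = y^2*(30*z - 60) + y*(-31*z^2 - 16*z + 156) + 5*z^3 + 55*z^2 - 130*z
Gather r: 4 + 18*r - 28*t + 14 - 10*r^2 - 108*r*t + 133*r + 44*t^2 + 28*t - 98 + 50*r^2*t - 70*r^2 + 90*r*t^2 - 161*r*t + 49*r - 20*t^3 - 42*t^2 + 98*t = r^2*(50*t - 80) + r*(90*t^2 - 269*t + 200) - 20*t^3 + 2*t^2 + 98*t - 80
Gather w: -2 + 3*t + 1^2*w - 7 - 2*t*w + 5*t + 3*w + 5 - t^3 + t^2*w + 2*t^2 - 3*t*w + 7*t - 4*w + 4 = -t^3 + 2*t^2 + 15*t + w*(t^2 - 5*t)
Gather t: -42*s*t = -42*s*t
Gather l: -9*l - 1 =-9*l - 1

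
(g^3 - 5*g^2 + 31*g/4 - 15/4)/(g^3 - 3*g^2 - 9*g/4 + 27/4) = (2*g^2 - 7*g + 5)/(2*g^2 - 3*g - 9)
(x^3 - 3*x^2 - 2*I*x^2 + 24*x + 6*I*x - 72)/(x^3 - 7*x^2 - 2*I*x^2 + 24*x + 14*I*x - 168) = (x - 3)/(x - 7)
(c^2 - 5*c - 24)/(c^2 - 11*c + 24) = (c + 3)/(c - 3)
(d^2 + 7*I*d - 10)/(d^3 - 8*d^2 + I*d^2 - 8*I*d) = (d^2 + 7*I*d - 10)/(d*(d^2 + d*(-8 + I) - 8*I))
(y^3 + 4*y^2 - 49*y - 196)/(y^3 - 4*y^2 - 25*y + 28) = (y + 7)/(y - 1)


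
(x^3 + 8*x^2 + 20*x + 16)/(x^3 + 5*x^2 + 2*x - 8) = (x + 2)/(x - 1)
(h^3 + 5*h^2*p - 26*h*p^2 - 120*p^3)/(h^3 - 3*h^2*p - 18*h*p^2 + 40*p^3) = (-h - 6*p)/(-h + 2*p)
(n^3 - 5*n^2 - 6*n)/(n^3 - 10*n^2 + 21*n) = (n^2 - 5*n - 6)/(n^2 - 10*n + 21)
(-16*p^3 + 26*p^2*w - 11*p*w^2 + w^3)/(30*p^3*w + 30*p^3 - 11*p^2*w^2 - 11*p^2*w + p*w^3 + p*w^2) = (-16*p^3 + 26*p^2*w - 11*p*w^2 + w^3)/(p*(30*p^2*w + 30*p^2 - 11*p*w^2 - 11*p*w + w^3 + w^2))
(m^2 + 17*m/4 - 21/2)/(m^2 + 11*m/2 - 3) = (4*m - 7)/(2*(2*m - 1))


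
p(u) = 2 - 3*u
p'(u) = -3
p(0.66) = 0.02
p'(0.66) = -3.00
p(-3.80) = 13.40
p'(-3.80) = -3.00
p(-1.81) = 7.43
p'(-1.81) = -3.00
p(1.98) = -3.94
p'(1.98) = -3.00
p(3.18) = -7.54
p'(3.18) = -3.00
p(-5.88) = 19.64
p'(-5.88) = -3.00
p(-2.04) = 8.12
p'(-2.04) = -3.00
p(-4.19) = 14.57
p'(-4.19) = -3.00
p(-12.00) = 38.00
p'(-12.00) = -3.00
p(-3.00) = 11.00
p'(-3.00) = -3.00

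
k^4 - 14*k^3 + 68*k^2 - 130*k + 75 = (k - 5)^2*(k - 3)*(k - 1)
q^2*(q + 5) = q^3 + 5*q^2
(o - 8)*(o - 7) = o^2 - 15*o + 56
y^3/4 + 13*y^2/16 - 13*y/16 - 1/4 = (y/4 + 1)*(y - 1)*(y + 1/4)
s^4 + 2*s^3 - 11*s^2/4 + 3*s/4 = s*(s - 1/2)^2*(s + 3)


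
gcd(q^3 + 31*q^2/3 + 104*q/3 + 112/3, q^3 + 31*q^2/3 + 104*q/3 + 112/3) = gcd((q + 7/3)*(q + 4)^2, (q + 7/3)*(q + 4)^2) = q^3 + 31*q^2/3 + 104*q/3 + 112/3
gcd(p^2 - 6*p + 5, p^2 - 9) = 1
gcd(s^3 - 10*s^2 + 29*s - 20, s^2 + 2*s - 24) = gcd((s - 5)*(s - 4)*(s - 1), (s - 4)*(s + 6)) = s - 4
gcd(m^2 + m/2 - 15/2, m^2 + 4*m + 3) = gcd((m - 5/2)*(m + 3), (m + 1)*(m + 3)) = m + 3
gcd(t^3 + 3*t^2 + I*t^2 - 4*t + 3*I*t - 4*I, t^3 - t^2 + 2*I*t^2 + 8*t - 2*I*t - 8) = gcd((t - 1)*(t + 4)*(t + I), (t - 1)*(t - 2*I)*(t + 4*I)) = t - 1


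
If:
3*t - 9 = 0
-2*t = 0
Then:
No Solution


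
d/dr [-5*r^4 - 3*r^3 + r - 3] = -20*r^3 - 9*r^2 + 1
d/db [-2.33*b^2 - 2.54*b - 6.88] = -4.66*b - 2.54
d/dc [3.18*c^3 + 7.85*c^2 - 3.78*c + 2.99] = 9.54*c^2 + 15.7*c - 3.78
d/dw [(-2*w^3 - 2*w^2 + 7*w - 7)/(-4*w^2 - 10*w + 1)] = (8*w^4 + 40*w^3 + 42*w^2 - 60*w - 63)/(16*w^4 + 80*w^3 + 92*w^2 - 20*w + 1)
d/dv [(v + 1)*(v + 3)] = 2*v + 4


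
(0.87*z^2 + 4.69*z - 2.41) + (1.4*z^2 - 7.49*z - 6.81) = 2.27*z^2 - 2.8*z - 9.22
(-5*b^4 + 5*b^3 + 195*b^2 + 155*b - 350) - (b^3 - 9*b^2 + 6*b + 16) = -5*b^4 + 4*b^3 + 204*b^2 + 149*b - 366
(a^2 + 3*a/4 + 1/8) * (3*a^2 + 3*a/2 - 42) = 3*a^4 + 15*a^3/4 - 81*a^2/2 - 501*a/16 - 21/4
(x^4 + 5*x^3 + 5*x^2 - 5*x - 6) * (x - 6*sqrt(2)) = x^5 - 6*sqrt(2)*x^4 + 5*x^4 - 30*sqrt(2)*x^3 + 5*x^3 - 30*sqrt(2)*x^2 - 5*x^2 - 6*x + 30*sqrt(2)*x + 36*sqrt(2)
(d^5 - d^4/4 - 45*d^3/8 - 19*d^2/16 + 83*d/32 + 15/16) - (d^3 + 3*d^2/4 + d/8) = d^5 - d^4/4 - 53*d^3/8 - 31*d^2/16 + 79*d/32 + 15/16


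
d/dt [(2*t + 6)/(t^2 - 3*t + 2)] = 2*(-t^2 - 6*t + 11)/(t^4 - 6*t^3 + 13*t^2 - 12*t + 4)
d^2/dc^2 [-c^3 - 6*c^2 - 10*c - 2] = -6*c - 12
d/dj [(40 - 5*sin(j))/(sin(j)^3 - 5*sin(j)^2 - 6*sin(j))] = 5*(2*sin(j)^3 - 29*sin(j)^2 + 80*sin(j) + 48)*cos(j)/((sin(j) - 6)^2*(sin(j) + 1)^2*sin(j)^2)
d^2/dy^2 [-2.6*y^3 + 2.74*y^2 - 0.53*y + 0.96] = 5.48 - 15.6*y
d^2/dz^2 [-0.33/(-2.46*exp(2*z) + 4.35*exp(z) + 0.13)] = ((1.4355 - 3.2472*exp(z))*(-2.46*exp(2*z) + 4.35*exp(z) + 0.13) - 0.33*(4.92*exp(z) - 4.35)*(9.84*exp(z) - 8.7)*exp(z))*exp(z)/(-2.46*exp(2*z) + 4.35*exp(z) + 0.13)^3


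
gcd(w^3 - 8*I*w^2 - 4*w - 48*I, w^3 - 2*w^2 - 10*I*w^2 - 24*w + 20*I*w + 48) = w^2 - 10*I*w - 24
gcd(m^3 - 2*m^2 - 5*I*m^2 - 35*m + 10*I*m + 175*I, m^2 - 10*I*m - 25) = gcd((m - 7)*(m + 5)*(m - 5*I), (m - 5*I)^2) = m - 5*I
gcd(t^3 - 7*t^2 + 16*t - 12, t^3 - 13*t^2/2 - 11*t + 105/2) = 1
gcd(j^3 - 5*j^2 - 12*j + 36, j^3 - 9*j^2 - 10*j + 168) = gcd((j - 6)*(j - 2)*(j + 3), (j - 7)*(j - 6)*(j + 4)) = j - 6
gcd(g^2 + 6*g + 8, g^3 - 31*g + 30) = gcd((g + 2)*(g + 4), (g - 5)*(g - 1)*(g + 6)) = 1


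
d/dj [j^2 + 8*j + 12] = 2*j + 8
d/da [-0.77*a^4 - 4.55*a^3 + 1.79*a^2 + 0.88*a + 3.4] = -3.08*a^3 - 13.65*a^2 + 3.58*a + 0.88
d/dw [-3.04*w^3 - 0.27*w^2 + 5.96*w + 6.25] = -9.12*w^2 - 0.54*w + 5.96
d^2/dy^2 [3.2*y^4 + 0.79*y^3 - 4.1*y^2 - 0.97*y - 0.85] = 38.4*y^2 + 4.74*y - 8.2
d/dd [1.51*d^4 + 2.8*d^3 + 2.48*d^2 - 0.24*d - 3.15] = 6.04*d^3 + 8.4*d^2 + 4.96*d - 0.24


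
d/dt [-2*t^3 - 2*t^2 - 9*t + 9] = -6*t^2 - 4*t - 9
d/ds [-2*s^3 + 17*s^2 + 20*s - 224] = -6*s^2 + 34*s + 20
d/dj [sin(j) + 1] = cos(j)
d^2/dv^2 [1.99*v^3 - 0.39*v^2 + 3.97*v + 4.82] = 11.94*v - 0.78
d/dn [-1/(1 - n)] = -1/(n - 1)^2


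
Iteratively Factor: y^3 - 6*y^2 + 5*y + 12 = (y - 3)*(y^2 - 3*y - 4) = (y - 4)*(y - 3)*(y + 1)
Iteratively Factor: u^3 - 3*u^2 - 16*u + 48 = (u - 4)*(u^2 + u - 12) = (u - 4)*(u + 4)*(u - 3)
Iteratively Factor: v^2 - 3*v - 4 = (v + 1)*(v - 4)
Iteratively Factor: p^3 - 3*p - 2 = (p - 2)*(p^2 + 2*p + 1) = (p - 2)*(p + 1)*(p + 1)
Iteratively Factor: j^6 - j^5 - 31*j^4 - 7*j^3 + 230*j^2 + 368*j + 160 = (j - 5)*(j^5 + 4*j^4 - 11*j^3 - 62*j^2 - 80*j - 32) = (j - 5)*(j + 4)*(j^4 - 11*j^2 - 18*j - 8) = (j - 5)*(j + 1)*(j + 4)*(j^3 - j^2 - 10*j - 8) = (j - 5)*(j + 1)^2*(j + 4)*(j^2 - 2*j - 8) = (j - 5)*(j + 1)^2*(j + 2)*(j + 4)*(j - 4)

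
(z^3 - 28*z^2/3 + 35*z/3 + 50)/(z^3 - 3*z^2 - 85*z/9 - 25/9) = 3*(z - 6)/(3*z + 1)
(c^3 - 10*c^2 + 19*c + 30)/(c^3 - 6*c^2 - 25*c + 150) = (c + 1)/(c + 5)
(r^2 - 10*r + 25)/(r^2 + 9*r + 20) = (r^2 - 10*r + 25)/(r^2 + 9*r + 20)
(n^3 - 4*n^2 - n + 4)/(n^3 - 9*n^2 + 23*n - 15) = (n^2 - 3*n - 4)/(n^2 - 8*n + 15)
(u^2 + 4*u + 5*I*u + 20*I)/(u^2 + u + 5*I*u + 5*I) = (u + 4)/(u + 1)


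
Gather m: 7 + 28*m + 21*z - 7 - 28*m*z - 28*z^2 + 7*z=m*(28 - 28*z) - 28*z^2 + 28*z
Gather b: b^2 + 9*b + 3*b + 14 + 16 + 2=b^2 + 12*b + 32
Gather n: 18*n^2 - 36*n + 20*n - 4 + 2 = 18*n^2 - 16*n - 2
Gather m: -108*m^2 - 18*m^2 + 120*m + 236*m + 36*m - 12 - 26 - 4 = -126*m^2 + 392*m - 42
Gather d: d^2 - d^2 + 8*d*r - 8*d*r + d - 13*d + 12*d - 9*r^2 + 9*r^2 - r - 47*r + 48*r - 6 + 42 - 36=0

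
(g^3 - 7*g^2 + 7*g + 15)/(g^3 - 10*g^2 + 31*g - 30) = (g + 1)/(g - 2)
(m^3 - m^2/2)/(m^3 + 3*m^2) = (m - 1/2)/(m + 3)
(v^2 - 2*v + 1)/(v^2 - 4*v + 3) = (v - 1)/(v - 3)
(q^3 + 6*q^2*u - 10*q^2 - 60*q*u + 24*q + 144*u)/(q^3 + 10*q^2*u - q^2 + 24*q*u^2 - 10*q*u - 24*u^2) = (q^2 - 10*q + 24)/(q^2 + 4*q*u - q - 4*u)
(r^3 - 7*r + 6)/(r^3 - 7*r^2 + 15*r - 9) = (r^2 + r - 6)/(r^2 - 6*r + 9)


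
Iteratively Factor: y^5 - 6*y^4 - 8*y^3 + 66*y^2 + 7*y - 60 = (y - 1)*(y^4 - 5*y^3 - 13*y^2 + 53*y + 60) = (y - 1)*(y + 3)*(y^3 - 8*y^2 + 11*y + 20) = (y - 4)*(y - 1)*(y + 3)*(y^2 - 4*y - 5) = (y - 4)*(y - 1)*(y + 1)*(y + 3)*(y - 5)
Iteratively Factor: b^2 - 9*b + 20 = (b - 5)*(b - 4)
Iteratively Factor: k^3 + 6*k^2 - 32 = (k + 4)*(k^2 + 2*k - 8) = (k + 4)^2*(k - 2)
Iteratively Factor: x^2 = (x)*(x)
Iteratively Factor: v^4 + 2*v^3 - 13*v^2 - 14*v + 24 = (v + 4)*(v^3 - 2*v^2 - 5*v + 6) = (v - 1)*(v + 4)*(v^2 - v - 6) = (v - 1)*(v + 2)*(v + 4)*(v - 3)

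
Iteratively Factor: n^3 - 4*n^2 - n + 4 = (n - 4)*(n^2 - 1) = (n - 4)*(n + 1)*(n - 1)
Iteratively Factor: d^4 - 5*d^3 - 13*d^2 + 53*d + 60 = (d - 4)*(d^3 - d^2 - 17*d - 15) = (d - 4)*(d + 1)*(d^2 - 2*d - 15) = (d - 4)*(d + 1)*(d + 3)*(d - 5)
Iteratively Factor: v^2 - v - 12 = (v - 4)*(v + 3)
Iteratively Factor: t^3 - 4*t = (t - 2)*(t^2 + 2*t) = (t - 2)*(t + 2)*(t)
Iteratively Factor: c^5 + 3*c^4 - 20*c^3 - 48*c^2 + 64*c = (c)*(c^4 + 3*c^3 - 20*c^2 - 48*c + 64) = c*(c - 1)*(c^3 + 4*c^2 - 16*c - 64) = c*(c - 4)*(c - 1)*(c^2 + 8*c + 16) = c*(c - 4)*(c - 1)*(c + 4)*(c + 4)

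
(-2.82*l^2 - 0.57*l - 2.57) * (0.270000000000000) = -0.7614*l^2 - 0.1539*l - 0.6939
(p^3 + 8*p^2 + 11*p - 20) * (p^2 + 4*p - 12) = p^5 + 12*p^4 + 31*p^3 - 72*p^2 - 212*p + 240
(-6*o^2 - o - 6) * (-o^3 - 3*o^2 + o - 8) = 6*o^5 + 19*o^4 + 3*o^3 + 65*o^2 + 2*o + 48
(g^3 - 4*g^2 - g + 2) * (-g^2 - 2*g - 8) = -g^5 + 2*g^4 + g^3 + 32*g^2 + 4*g - 16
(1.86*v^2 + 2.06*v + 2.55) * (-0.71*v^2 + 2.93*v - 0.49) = -1.3206*v^4 + 3.9872*v^3 + 3.3139*v^2 + 6.4621*v - 1.2495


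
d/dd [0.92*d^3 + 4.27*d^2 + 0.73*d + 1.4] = 2.76*d^2 + 8.54*d + 0.73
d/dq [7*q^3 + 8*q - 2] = 21*q^2 + 8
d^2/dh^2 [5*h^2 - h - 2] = 10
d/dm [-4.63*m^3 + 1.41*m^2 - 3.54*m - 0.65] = -13.89*m^2 + 2.82*m - 3.54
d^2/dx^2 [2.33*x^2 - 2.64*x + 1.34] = 4.66000000000000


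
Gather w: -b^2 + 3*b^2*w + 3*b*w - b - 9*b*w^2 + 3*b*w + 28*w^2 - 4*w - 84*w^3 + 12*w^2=-b^2 - b - 84*w^3 + w^2*(40 - 9*b) + w*(3*b^2 + 6*b - 4)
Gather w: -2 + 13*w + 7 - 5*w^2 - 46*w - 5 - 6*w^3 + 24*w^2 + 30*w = -6*w^3 + 19*w^2 - 3*w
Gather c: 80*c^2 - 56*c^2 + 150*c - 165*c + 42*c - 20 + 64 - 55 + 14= 24*c^2 + 27*c + 3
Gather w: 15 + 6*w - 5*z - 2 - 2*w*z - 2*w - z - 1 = w*(4 - 2*z) - 6*z + 12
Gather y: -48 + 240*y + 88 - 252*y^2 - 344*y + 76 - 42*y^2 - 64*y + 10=-294*y^2 - 168*y + 126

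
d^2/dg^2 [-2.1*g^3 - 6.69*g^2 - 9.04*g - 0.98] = -12.6*g - 13.38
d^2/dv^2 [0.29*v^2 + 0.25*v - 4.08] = 0.580000000000000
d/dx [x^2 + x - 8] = 2*x + 1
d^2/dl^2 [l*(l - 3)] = 2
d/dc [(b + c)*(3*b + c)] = 4*b + 2*c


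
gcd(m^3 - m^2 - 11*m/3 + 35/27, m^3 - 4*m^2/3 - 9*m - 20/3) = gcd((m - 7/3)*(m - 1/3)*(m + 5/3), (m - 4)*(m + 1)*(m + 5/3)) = m + 5/3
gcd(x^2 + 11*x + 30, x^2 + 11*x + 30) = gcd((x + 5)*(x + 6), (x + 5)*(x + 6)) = x^2 + 11*x + 30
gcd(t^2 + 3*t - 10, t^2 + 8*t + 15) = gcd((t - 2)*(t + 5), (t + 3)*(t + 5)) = t + 5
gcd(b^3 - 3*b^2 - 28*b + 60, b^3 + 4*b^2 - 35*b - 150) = b^2 - b - 30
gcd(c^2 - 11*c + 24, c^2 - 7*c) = 1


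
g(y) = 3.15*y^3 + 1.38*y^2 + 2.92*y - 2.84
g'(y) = 9.45*y^2 + 2.76*y + 2.92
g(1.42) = 13.11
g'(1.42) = 25.89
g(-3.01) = -85.03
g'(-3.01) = 80.23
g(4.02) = 235.84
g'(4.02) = 166.73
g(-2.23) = -37.42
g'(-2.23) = 43.76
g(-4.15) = -216.33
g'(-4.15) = 154.22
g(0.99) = 4.46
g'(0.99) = 14.91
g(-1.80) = -22.00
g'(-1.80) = 28.57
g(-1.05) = -8.03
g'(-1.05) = 10.44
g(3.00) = 103.39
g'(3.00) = 96.25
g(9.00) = 2431.57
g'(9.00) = 793.21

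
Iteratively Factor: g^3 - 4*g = (g - 2)*(g^2 + 2*g) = (g - 2)*(g + 2)*(g)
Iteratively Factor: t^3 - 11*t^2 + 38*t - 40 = (t - 5)*(t^2 - 6*t + 8) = (t - 5)*(t - 4)*(t - 2)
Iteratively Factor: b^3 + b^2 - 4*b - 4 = (b + 1)*(b^2 - 4) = (b + 1)*(b + 2)*(b - 2)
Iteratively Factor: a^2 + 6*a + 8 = (a + 2)*(a + 4)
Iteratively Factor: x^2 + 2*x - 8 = (x + 4)*(x - 2)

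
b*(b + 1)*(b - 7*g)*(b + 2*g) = b^4 - 5*b^3*g + b^3 - 14*b^2*g^2 - 5*b^2*g - 14*b*g^2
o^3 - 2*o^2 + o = o*(o - 1)^2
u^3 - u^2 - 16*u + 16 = (u - 4)*(u - 1)*(u + 4)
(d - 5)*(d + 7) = d^2 + 2*d - 35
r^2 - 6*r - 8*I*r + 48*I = (r - 6)*(r - 8*I)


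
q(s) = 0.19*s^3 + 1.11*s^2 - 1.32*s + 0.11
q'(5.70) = 29.85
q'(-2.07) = -3.47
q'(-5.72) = 4.63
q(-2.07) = 5.91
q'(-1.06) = -3.03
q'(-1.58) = -3.40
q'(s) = 0.57*s^2 + 2.22*s - 1.32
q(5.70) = 63.84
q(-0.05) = 0.18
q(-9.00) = -36.61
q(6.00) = 73.19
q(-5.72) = 8.42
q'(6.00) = 32.52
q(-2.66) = 7.90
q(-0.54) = 1.12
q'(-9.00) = 24.87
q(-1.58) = 4.22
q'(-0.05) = -1.43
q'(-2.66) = -3.19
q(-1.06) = 2.53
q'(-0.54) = -2.35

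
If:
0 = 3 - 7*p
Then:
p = 3/7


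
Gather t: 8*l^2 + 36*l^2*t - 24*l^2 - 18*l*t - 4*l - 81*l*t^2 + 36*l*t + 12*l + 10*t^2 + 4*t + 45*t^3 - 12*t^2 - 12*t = -16*l^2 + 8*l + 45*t^3 + t^2*(-81*l - 2) + t*(36*l^2 + 18*l - 8)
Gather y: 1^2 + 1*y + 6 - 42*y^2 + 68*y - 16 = -42*y^2 + 69*y - 9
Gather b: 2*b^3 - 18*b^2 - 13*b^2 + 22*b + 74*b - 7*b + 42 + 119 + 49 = 2*b^3 - 31*b^2 + 89*b + 210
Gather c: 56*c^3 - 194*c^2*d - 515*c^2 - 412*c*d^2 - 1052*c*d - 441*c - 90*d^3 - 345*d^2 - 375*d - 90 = 56*c^3 + c^2*(-194*d - 515) + c*(-412*d^2 - 1052*d - 441) - 90*d^3 - 345*d^2 - 375*d - 90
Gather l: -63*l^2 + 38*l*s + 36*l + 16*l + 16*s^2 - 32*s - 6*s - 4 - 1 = -63*l^2 + l*(38*s + 52) + 16*s^2 - 38*s - 5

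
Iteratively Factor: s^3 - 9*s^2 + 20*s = (s - 4)*(s^2 - 5*s) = s*(s - 4)*(s - 5)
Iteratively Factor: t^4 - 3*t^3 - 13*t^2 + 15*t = (t - 1)*(t^3 - 2*t^2 - 15*t) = t*(t - 1)*(t^2 - 2*t - 15) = t*(t - 1)*(t + 3)*(t - 5)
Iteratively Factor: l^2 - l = (l)*(l - 1)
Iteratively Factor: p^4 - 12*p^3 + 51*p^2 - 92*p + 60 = (p - 3)*(p^3 - 9*p^2 + 24*p - 20) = (p - 5)*(p - 3)*(p^2 - 4*p + 4) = (p - 5)*(p - 3)*(p - 2)*(p - 2)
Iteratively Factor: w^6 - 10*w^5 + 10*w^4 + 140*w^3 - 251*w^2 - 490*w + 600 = (w - 4)*(w^5 - 6*w^4 - 14*w^3 + 84*w^2 + 85*w - 150) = (w - 4)*(w - 1)*(w^4 - 5*w^3 - 19*w^2 + 65*w + 150) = (w - 5)*(w - 4)*(w - 1)*(w^3 - 19*w - 30) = (w - 5)*(w - 4)*(w - 1)*(w + 2)*(w^2 - 2*w - 15) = (w - 5)^2*(w - 4)*(w - 1)*(w + 2)*(w + 3)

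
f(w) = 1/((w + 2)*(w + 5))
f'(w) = -1/((w + 2)*(w + 5)^2) - 1/((w + 2)^2*(w + 5)) = (-2*w - 7)/(w^4 + 14*w^3 + 69*w^2 + 140*w + 100)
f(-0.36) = 0.13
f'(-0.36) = -0.11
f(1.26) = 0.05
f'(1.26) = -0.02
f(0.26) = 0.08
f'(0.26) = -0.05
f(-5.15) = 2.12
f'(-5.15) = 14.78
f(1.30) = 0.05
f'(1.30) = -0.02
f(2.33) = 0.03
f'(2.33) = -0.01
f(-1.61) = 0.76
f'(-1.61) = -2.16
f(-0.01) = 0.10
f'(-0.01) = -0.07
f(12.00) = 0.00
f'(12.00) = 0.00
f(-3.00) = -0.50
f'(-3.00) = -0.25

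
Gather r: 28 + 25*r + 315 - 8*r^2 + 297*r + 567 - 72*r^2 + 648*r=-80*r^2 + 970*r + 910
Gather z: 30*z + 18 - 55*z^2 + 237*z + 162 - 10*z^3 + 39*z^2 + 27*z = -10*z^3 - 16*z^2 + 294*z + 180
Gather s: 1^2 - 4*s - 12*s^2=-12*s^2 - 4*s + 1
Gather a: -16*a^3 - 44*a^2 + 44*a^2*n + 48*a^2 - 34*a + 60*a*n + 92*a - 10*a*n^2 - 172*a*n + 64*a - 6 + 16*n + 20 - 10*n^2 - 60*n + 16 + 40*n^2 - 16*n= -16*a^3 + a^2*(44*n + 4) + a*(-10*n^2 - 112*n + 122) + 30*n^2 - 60*n + 30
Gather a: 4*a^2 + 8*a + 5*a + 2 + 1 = 4*a^2 + 13*a + 3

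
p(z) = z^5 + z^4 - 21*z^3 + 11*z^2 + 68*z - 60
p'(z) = 5*z^4 + 4*z^3 - 63*z^2 + 22*z + 68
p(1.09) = 2.94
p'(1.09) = 29.37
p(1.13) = 4.06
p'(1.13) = 26.34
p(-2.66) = 149.09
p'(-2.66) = -261.25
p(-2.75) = 172.84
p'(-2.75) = -266.17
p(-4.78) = 186.47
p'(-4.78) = 696.78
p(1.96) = 1.10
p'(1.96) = -26.99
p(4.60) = 948.88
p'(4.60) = 1464.19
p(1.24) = 6.49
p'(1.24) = 17.86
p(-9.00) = -36960.00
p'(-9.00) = 24656.00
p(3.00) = 0.00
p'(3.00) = 80.00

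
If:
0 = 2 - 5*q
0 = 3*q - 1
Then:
No Solution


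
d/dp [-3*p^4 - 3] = -12*p^3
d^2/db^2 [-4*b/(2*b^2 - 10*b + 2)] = 4*(-b*(2*b - 5)^2 + (3*b - 5)*(b^2 - 5*b + 1))/(b^2 - 5*b + 1)^3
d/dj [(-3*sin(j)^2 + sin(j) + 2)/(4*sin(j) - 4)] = -3*cos(j)/4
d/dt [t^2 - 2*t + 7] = 2*t - 2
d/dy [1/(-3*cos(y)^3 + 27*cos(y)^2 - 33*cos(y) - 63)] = (-3*cos(y)^2 + 18*cos(y) - 11)*sin(y)/(3*(cos(y)^3 - 9*cos(y)^2 + 11*cos(y) + 21)^2)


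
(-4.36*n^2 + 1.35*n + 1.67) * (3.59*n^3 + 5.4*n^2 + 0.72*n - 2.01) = -15.6524*n^5 - 18.6975*n^4 + 10.1461*n^3 + 18.7536*n^2 - 1.5111*n - 3.3567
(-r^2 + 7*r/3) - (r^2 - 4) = -2*r^2 + 7*r/3 + 4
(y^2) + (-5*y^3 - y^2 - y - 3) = -5*y^3 - y - 3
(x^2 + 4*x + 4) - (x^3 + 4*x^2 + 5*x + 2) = -x^3 - 3*x^2 - x + 2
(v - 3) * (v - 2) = v^2 - 5*v + 6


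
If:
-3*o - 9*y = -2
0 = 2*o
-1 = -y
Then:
No Solution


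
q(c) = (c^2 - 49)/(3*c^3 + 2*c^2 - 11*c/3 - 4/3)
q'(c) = 2*c/(3*c^3 + 2*c^2 - 11*c/3 - 4/3) + (c^2 - 49)*(-9*c^2 - 4*c + 11/3)/(3*c^3 + 2*c^2 - 11*c/3 - 4/3)^2 = 3*(-9*c^4 + 1312*c^2 + 580*c - 539)/(81*c^6 + 108*c^5 - 162*c^4 - 204*c^3 + 73*c^2 + 88*c + 16)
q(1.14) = -31.17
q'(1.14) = 257.86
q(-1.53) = 26.12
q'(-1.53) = 166.68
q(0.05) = 32.42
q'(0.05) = -73.95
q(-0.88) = -34.50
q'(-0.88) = -6.62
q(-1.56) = 21.81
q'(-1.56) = 123.96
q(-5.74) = 0.03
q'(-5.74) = 0.04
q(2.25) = -1.27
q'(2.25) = 1.99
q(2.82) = -0.57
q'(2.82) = 0.71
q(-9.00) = -0.02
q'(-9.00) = 0.00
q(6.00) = -0.02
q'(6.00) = 0.03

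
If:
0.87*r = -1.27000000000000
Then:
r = -1.46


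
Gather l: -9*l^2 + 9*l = -9*l^2 + 9*l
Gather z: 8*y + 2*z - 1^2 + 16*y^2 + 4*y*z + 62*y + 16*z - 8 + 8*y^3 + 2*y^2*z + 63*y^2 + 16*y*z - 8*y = 8*y^3 + 79*y^2 + 62*y + z*(2*y^2 + 20*y + 18) - 9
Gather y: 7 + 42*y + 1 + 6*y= 48*y + 8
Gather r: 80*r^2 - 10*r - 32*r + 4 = 80*r^2 - 42*r + 4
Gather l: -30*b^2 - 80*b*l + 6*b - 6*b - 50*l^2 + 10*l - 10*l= -30*b^2 - 80*b*l - 50*l^2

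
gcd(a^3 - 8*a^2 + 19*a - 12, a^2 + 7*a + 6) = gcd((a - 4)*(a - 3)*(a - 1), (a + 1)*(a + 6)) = 1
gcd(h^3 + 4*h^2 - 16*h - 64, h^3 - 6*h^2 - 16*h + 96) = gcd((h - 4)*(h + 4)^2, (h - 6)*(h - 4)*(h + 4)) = h^2 - 16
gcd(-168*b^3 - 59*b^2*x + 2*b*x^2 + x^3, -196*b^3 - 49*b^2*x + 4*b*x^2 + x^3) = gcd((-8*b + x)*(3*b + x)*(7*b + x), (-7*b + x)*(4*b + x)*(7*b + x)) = 7*b + x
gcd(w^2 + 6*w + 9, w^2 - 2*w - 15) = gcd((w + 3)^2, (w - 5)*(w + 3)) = w + 3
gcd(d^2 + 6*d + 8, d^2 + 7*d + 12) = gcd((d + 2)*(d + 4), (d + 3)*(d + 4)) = d + 4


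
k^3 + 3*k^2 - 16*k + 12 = (k - 2)*(k - 1)*(k + 6)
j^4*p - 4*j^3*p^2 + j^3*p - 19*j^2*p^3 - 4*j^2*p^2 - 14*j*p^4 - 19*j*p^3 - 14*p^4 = (j - 7*p)*(j + p)*(j + 2*p)*(j*p + p)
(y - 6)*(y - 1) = y^2 - 7*y + 6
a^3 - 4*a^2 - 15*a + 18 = (a - 6)*(a - 1)*(a + 3)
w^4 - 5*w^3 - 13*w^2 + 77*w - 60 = (w - 5)*(w - 3)*(w - 1)*(w + 4)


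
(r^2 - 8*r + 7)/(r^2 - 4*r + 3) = (r - 7)/(r - 3)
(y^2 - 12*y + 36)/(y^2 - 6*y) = (y - 6)/y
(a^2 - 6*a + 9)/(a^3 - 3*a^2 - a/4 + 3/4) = 4*(a - 3)/(4*a^2 - 1)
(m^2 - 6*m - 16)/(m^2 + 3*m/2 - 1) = 2*(m - 8)/(2*m - 1)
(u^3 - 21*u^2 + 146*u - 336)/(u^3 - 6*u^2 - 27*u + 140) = (u^2 - 14*u + 48)/(u^2 + u - 20)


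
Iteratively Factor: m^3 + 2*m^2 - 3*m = (m - 1)*(m^2 + 3*m) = m*(m - 1)*(m + 3)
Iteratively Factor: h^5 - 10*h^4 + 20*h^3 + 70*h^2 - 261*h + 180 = (h - 1)*(h^4 - 9*h^3 + 11*h^2 + 81*h - 180) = (h - 5)*(h - 1)*(h^3 - 4*h^2 - 9*h + 36) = (h - 5)*(h - 3)*(h - 1)*(h^2 - h - 12) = (h - 5)*(h - 3)*(h - 1)*(h + 3)*(h - 4)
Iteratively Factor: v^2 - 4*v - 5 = (v - 5)*(v + 1)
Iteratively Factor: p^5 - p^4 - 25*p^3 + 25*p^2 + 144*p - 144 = (p - 3)*(p^4 + 2*p^3 - 19*p^2 - 32*p + 48) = (p - 3)*(p - 1)*(p^3 + 3*p^2 - 16*p - 48) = (p - 3)*(p - 1)*(p + 3)*(p^2 - 16) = (p - 4)*(p - 3)*(p - 1)*(p + 3)*(p + 4)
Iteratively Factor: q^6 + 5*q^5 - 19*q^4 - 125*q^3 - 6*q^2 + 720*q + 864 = (q - 4)*(q^5 + 9*q^4 + 17*q^3 - 57*q^2 - 234*q - 216) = (q - 4)*(q + 2)*(q^4 + 7*q^3 + 3*q^2 - 63*q - 108) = (q - 4)*(q - 3)*(q + 2)*(q^3 + 10*q^2 + 33*q + 36) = (q - 4)*(q - 3)*(q + 2)*(q + 3)*(q^2 + 7*q + 12) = (q - 4)*(q - 3)*(q + 2)*(q + 3)^2*(q + 4)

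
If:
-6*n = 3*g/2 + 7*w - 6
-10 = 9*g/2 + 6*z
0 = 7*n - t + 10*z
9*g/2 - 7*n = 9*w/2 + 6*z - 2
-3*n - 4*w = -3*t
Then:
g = -92/2037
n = 1662/679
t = 1642/2037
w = -836/679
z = -3326/2037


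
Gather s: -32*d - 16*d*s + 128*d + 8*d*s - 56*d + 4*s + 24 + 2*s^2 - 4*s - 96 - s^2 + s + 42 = 40*d + s^2 + s*(1 - 8*d) - 30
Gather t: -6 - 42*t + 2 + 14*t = -28*t - 4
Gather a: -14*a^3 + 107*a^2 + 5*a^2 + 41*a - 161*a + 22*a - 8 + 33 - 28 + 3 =-14*a^3 + 112*a^2 - 98*a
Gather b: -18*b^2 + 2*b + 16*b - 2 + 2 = -18*b^2 + 18*b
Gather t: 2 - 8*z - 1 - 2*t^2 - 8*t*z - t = -2*t^2 + t*(-8*z - 1) - 8*z + 1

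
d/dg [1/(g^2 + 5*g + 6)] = (-2*g - 5)/(g^2 + 5*g + 6)^2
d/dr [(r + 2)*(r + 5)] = 2*r + 7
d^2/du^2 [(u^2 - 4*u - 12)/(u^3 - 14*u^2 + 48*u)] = 2*(u^3 + 6*u^2 - 48*u + 128)/(u^3*(u^3 - 24*u^2 + 192*u - 512))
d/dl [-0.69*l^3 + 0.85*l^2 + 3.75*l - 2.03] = -2.07*l^2 + 1.7*l + 3.75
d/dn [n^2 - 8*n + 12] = 2*n - 8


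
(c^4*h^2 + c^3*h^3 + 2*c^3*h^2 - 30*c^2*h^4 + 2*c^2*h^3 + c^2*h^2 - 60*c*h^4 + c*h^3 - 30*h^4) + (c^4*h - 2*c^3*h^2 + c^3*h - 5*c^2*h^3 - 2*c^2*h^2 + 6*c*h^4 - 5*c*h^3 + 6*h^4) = c^4*h^2 + c^4*h + c^3*h^3 + c^3*h - 30*c^2*h^4 - 3*c^2*h^3 - c^2*h^2 - 54*c*h^4 - 4*c*h^3 - 24*h^4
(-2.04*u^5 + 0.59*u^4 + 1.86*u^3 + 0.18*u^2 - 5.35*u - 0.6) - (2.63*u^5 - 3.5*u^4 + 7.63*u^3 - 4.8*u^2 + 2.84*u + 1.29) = -4.67*u^5 + 4.09*u^4 - 5.77*u^3 + 4.98*u^2 - 8.19*u - 1.89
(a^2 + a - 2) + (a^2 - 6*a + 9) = 2*a^2 - 5*a + 7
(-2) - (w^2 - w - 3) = -w^2 + w + 1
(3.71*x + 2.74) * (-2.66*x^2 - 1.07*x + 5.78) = -9.8686*x^3 - 11.2581*x^2 + 18.512*x + 15.8372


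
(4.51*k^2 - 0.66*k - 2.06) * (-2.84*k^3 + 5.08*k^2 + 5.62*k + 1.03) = -12.8084*k^5 + 24.7852*k^4 + 27.8438*k^3 - 9.5287*k^2 - 12.257*k - 2.1218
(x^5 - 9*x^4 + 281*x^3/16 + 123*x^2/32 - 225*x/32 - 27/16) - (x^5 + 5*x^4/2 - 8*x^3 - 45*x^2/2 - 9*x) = -23*x^4/2 + 409*x^3/16 + 843*x^2/32 + 63*x/32 - 27/16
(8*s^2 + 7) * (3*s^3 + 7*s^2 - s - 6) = 24*s^5 + 56*s^4 + 13*s^3 + s^2 - 7*s - 42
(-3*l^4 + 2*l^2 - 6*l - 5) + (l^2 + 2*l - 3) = -3*l^4 + 3*l^2 - 4*l - 8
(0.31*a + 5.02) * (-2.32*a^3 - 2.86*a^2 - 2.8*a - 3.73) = -0.7192*a^4 - 12.533*a^3 - 15.2252*a^2 - 15.2123*a - 18.7246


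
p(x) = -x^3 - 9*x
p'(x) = -3*x^2 - 9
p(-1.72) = 20.57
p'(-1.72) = -17.88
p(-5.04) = 173.38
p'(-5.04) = -85.20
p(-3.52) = 75.29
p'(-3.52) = -46.17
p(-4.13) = 107.61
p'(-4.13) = -60.17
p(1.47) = -16.41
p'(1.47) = -15.48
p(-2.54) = 39.25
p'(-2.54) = -28.35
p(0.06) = -0.54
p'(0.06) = -9.01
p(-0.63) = 5.92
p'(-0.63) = -10.19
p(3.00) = -54.00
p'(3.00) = -36.00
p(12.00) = -1836.00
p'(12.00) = -441.00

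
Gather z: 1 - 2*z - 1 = -2*z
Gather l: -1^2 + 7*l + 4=7*l + 3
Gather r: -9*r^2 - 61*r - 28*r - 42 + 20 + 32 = -9*r^2 - 89*r + 10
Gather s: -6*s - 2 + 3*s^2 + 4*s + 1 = 3*s^2 - 2*s - 1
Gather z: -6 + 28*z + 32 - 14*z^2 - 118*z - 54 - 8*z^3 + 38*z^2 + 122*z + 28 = -8*z^3 + 24*z^2 + 32*z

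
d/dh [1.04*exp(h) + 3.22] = 1.04*exp(h)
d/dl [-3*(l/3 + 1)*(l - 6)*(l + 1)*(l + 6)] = -4*l^3 - 12*l^2 + 66*l + 144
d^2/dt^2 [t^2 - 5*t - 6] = 2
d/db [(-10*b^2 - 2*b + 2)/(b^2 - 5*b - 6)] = 2*(26*b^2 + 58*b + 11)/(b^4 - 10*b^3 + 13*b^2 + 60*b + 36)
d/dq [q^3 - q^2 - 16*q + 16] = 3*q^2 - 2*q - 16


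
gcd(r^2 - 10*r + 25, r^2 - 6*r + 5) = r - 5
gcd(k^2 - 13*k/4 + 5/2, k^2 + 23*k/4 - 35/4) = k - 5/4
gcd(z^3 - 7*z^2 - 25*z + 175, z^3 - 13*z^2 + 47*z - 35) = z^2 - 12*z + 35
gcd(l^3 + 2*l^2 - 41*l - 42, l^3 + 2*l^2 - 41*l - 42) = l^3 + 2*l^2 - 41*l - 42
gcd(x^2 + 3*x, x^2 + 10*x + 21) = x + 3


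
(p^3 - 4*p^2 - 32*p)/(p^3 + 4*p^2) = (p - 8)/p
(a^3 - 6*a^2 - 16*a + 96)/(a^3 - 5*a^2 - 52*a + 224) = (a^2 - 2*a - 24)/(a^2 - a - 56)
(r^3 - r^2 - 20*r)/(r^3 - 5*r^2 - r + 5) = r*(r + 4)/(r^2 - 1)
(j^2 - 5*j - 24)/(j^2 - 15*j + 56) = (j + 3)/(j - 7)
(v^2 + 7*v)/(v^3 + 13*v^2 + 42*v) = 1/(v + 6)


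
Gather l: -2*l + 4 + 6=10 - 2*l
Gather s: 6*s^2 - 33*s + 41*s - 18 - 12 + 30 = 6*s^2 + 8*s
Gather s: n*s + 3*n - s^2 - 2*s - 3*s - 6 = 3*n - s^2 + s*(n - 5) - 6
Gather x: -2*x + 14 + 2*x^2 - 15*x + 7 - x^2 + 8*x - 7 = x^2 - 9*x + 14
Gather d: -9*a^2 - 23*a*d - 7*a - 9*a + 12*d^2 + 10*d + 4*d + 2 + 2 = -9*a^2 - 16*a + 12*d^2 + d*(14 - 23*a) + 4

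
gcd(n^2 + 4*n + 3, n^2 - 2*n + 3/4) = 1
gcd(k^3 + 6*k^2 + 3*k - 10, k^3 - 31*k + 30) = k - 1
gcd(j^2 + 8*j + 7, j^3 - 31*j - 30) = j + 1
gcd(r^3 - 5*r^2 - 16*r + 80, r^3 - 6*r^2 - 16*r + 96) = r^2 - 16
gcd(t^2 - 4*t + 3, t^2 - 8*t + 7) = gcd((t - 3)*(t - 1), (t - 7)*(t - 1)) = t - 1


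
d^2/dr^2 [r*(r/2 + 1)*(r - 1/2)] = 3*r + 3/2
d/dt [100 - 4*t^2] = -8*t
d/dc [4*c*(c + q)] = 8*c + 4*q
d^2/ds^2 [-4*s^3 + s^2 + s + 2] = 2 - 24*s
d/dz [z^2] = 2*z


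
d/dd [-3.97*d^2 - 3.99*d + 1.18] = -7.94*d - 3.99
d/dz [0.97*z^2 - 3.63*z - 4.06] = 1.94*z - 3.63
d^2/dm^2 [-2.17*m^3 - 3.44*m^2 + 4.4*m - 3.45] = -13.02*m - 6.88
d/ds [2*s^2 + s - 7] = 4*s + 1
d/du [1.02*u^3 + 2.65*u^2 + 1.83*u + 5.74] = 3.06*u^2 + 5.3*u + 1.83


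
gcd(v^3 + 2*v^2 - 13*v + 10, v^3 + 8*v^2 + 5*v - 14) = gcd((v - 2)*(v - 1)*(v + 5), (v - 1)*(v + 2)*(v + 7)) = v - 1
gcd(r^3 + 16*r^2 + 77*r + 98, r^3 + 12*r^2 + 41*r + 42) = r^2 + 9*r + 14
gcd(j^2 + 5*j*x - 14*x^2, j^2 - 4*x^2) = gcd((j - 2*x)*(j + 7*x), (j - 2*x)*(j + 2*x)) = -j + 2*x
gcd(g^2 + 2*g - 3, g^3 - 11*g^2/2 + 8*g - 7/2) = g - 1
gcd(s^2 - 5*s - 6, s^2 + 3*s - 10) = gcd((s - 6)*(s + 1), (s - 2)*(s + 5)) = 1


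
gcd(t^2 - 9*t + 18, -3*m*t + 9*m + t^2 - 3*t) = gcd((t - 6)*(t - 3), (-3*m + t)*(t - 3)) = t - 3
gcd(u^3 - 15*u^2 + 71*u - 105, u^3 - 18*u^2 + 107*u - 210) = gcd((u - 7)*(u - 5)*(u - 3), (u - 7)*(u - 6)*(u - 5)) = u^2 - 12*u + 35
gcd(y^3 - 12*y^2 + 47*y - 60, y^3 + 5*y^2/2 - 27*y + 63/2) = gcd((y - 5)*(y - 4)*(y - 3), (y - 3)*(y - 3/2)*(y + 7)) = y - 3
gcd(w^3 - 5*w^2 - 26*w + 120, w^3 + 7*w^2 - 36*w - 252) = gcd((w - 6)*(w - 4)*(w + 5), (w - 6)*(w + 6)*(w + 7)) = w - 6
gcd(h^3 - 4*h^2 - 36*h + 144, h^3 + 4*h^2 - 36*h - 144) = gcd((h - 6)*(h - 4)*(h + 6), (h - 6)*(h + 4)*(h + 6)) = h^2 - 36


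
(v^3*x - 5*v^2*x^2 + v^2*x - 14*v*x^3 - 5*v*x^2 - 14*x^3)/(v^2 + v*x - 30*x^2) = x*(v^3 - 5*v^2*x + v^2 - 14*v*x^2 - 5*v*x - 14*x^2)/(v^2 + v*x - 30*x^2)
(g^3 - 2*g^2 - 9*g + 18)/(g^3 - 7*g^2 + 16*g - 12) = (g + 3)/(g - 2)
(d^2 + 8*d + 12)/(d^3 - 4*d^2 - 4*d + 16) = (d + 6)/(d^2 - 6*d + 8)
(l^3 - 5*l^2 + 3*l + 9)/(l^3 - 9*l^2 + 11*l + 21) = (l - 3)/(l - 7)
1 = 1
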